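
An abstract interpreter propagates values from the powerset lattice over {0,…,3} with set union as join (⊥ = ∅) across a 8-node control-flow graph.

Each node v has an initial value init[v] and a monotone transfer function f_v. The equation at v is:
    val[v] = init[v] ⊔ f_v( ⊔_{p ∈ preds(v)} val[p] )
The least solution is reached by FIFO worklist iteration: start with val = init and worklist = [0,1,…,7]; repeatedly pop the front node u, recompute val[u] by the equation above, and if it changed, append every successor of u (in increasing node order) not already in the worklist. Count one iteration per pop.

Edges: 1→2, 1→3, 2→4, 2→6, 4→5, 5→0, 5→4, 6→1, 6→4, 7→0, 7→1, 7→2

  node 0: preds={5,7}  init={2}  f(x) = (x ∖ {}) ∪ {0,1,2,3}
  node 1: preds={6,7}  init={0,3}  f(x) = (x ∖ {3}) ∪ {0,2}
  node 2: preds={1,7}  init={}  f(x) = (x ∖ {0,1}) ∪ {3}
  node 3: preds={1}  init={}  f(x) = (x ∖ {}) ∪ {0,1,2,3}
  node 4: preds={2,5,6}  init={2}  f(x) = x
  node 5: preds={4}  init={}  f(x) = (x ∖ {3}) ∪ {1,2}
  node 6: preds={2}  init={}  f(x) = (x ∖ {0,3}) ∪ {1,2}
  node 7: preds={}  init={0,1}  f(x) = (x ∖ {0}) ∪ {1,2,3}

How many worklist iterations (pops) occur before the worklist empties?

Iteration log — 13 steps:
  step 1. node 0  ⊔preds={0,1}  new={0,1,2,3}  old={2}  +wl: 
  step 2. node 1  ⊔preds={0,1}  new={0,1,2,3}  old={0,3}  +wl: 
  step 3. node 2  ⊔preds={0,1,2,3}  new={2,3}  old={}  +wl: 
  step 4. node 3  ⊔preds={0,1,2,3}  new={0,1,2,3}  old={}  +wl: 
  step 5. node 4  ⊔preds={2,3}  new={2,3}  old={2}  +wl: 
  step 6. node 5  ⊔preds={2,3}  new={1,2}  old={}  +wl: 0,4
  step 7. node 6  ⊔preds={2,3}  new={1,2}  old={}  +wl: 1
  step 8. node 7  ⊔preds={}  new={0,1,2,3}  old={0,1}  +wl: 2
  step 9. node 0  ⊔preds={0,1,2,3}  new={0,1,2,3}  stable
  step 10. node 4  ⊔preds={1,2,3}  new={1,2,3}  old={2,3}  +wl: 5
  step 11. node 1  ⊔preds={0,1,2,3}  new={0,1,2,3}  stable
  step 12. node 2  ⊔preds={0,1,2,3}  new={2,3}  stable
  step 13. node 5  ⊔preds={1,2,3}  new={1,2}  stable

Least fixpoint reached:
  node 0: {0,1,2,3}
  node 1: {0,1,2,3}
  node 2: {2,3}
  node 3: {0,1,2,3}
  node 4: {1,2,3}
  node 5: {1,2}
  node 6: {1,2}
  node 7: {0,1,2,3}

13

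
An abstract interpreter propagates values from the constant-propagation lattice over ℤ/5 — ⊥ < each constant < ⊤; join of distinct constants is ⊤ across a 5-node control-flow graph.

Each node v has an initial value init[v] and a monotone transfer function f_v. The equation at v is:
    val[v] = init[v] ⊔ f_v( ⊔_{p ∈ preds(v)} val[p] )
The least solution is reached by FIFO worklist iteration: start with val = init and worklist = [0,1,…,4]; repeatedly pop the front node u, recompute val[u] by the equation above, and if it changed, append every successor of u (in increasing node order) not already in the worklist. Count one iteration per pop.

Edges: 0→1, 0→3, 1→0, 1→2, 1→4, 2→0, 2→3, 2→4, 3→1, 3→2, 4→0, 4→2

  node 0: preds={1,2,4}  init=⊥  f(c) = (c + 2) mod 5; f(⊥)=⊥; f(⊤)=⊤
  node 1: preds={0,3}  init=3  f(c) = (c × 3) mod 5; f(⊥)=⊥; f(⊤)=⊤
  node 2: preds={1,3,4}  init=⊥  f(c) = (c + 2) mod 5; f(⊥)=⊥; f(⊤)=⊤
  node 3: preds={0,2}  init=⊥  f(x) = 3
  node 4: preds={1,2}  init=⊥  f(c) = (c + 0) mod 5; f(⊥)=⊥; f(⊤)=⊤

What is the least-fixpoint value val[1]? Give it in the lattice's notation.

Worklist (9 pops):
  #1 pop 0: in=3 → 0 (was ⊥); enqueue []
  #2 pop 1: in=0 → ⊤ (was 3); enqueue [0]
  #3 pop 2: in=⊤ → ⊤ (was ⊥); enqueue []
  #4 pop 3: in=⊤ → 3 (was ⊥); enqueue [1,2]
  #5 pop 4: in=⊤ → ⊤ (was ⊥); enqueue []
  #6 pop 0: in=⊤ → ⊤ (was 0); enqueue [3]
  #7 pop 1: in=⊤ → ⊤ (no change)
  #8 pop 2: in=⊤ → ⊤ (no change)
  #9 pop 3: in=⊤ → 3 (no change)

Fixpoint:
  val[0] = ⊤
  val[1] = ⊤
  val[2] = ⊤
  val[3] = 3
  val[4] = ⊤

⊤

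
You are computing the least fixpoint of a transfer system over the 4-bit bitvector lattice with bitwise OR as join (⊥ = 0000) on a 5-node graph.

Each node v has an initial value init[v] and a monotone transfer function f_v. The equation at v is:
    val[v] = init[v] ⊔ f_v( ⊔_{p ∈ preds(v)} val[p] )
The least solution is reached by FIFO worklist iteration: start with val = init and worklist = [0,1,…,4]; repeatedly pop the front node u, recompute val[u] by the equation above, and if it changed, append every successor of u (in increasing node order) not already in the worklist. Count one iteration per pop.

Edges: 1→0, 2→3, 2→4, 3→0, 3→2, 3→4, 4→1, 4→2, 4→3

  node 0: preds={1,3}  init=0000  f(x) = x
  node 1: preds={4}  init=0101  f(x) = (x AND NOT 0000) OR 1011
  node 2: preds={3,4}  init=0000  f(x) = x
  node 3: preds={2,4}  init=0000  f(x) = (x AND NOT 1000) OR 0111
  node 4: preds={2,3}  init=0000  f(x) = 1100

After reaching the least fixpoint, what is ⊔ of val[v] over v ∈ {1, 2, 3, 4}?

Iteration log — 10 steps:
  step 1. node 0  ⊔preds=0101  new=0101  old=0000  +wl: 
  step 2. node 1  ⊔preds=0000  new=1111  old=0101  +wl: 0
  step 3. node 2  ⊔preds=0000  new=0000  stable
  step 4. node 3  ⊔preds=0000  new=0111  old=0000  +wl: 2
  step 5. node 4  ⊔preds=0111  new=1100  old=0000  +wl: 1,3
  step 6. node 0  ⊔preds=1111  new=1111  old=0101  +wl: 
  step 7. node 2  ⊔preds=1111  new=1111  old=0000  +wl: 4
  step 8. node 1  ⊔preds=1100  new=1111  stable
  step 9. node 3  ⊔preds=1111  new=0111  stable
  step 10. node 4  ⊔preds=1111  new=1100  stable

Least fixpoint reached:
  node 0: 1111
  node 1: 1111
  node 2: 1111
  node 3: 0111
  node 4: 1100

1111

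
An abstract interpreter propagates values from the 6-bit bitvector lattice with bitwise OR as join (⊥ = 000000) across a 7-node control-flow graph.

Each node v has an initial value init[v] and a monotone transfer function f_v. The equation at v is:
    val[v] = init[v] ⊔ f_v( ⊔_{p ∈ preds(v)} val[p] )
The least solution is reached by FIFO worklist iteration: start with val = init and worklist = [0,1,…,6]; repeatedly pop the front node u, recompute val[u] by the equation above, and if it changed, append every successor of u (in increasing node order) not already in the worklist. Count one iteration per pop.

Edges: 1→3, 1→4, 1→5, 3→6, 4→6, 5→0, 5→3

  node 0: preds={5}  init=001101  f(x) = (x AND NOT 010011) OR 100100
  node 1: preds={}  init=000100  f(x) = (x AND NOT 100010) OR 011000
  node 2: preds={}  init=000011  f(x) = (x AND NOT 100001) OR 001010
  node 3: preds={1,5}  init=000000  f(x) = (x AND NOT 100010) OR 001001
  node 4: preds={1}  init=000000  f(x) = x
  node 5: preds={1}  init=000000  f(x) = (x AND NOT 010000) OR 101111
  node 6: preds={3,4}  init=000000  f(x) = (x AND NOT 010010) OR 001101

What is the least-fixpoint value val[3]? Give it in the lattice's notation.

011101

Trace (9 dequeues):
  [1] u=0 | in 000000 | out 101101 | prev 001101 | push {}
  [2] u=1 | in 000000 | out 011100 | prev 000100 | push {}
  [3] u=2 | in 000000 | out 001011 | prev 000011 | push {}
  [4] u=3 | in 011100 | out 011101 | prev 000000 | push {}
  [5] u=4 | in 011100 | out 011100 | prev 000000 | push {}
  [6] u=5 | in 011100 | out 101111 | prev 000000 | push {0,3}
  [7] u=6 | in 011101 | out 001101 | prev 000000 | push {}
  [8] u=0 | in 101111 | out 101101 | ==
  [9] u=3 | in 111111 | out 011101 | ==

Converged values:
  [0] 101101
  [1] 011100
  [2] 001011
  [3] 011101
  [4] 011100
  [5] 101111
  [6] 001101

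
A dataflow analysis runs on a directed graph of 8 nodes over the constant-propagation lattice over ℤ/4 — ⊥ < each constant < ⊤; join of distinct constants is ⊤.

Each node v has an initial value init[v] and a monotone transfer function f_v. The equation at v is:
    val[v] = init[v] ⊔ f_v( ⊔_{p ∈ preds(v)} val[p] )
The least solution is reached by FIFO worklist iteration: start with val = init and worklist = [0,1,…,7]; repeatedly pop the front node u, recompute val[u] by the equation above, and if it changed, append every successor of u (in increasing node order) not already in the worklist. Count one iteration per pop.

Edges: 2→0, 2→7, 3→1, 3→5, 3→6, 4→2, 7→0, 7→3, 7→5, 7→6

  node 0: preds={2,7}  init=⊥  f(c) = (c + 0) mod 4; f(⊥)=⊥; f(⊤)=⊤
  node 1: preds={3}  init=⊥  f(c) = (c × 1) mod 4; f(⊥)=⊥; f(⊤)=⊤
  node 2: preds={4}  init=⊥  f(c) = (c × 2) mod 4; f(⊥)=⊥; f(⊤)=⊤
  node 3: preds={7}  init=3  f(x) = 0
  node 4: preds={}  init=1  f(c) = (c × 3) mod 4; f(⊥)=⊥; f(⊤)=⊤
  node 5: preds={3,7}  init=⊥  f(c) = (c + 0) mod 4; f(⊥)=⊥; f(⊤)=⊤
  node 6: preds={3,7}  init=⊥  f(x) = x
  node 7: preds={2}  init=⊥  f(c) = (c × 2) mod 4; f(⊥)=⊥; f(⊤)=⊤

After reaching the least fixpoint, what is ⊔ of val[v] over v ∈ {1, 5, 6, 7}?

Trace (13 dequeues):
  [1] u=0 | in ⊥ | out ⊥ | ==
  [2] u=1 | in 3 | out 3 | prev ⊥ | push {}
  [3] u=2 | in 1 | out 2 | prev ⊥ | push {0}
  [4] u=3 | in ⊥ | out ⊤ | prev 3 | push {1}
  [5] u=4 | in ⊥ | out 1 | ==
  [6] u=5 | in ⊤ | out ⊤ | prev ⊥ | push {}
  [7] u=6 | in ⊤ | out ⊤ | prev ⊥ | push {}
  [8] u=7 | in 2 | out 0 | prev ⊥ | push {3,5,6}
  [9] u=0 | in ⊤ | out ⊤ | prev ⊥ | push {}
  [10] u=1 | in ⊤ | out ⊤ | prev 3 | push {}
  [11] u=3 | in 0 | out ⊤ | ==
  [12] u=5 | in ⊤ | out ⊤ | ==
  [13] u=6 | in ⊤ | out ⊤ | ==

Converged values:
  [0] ⊤
  [1] ⊤
  [2] 2
  [3] ⊤
  [4] 1
  [5] ⊤
  [6] ⊤
  [7] 0

⊤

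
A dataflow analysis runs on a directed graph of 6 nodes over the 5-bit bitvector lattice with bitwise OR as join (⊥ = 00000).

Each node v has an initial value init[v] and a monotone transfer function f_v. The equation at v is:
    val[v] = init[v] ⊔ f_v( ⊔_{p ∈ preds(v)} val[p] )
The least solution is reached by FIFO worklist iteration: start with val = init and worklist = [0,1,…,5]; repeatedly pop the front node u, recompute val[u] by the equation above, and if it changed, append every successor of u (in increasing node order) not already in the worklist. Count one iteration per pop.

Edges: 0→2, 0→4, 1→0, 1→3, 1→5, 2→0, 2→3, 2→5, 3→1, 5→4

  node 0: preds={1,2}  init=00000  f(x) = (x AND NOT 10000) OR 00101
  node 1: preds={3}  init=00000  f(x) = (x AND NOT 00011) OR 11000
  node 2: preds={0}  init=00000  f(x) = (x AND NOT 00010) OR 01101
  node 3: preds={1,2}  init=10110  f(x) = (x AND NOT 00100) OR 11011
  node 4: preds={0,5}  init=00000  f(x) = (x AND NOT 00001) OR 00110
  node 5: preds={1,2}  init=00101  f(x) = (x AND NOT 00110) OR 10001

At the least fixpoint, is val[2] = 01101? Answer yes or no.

yes

Iteration log — 10 steps:
  step 1. node 0  ⊔preds=00000  new=00101  old=00000  +wl: 
  step 2. node 1  ⊔preds=10110  new=11100  old=00000  +wl: 0
  step 3. node 2  ⊔preds=00101  new=01101  old=00000  +wl: 
  step 4. node 3  ⊔preds=11101  new=11111  old=10110  +wl: 1
  step 5. node 4  ⊔preds=00101  new=00110  old=00000  +wl: 
  step 6. node 5  ⊔preds=11101  new=11101  old=00101  +wl: 4
  step 7. node 0  ⊔preds=11101  new=01101  old=00101  +wl: 2
  step 8. node 1  ⊔preds=11111  new=11100  stable
  step 9. node 4  ⊔preds=11101  new=11110  old=00110  +wl: 
  step 10. node 2  ⊔preds=01101  new=01101  stable

Least fixpoint reached:
  node 0: 01101
  node 1: 11100
  node 2: 01101
  node 3: 11111
  node 4: 11110
  node 5: 11101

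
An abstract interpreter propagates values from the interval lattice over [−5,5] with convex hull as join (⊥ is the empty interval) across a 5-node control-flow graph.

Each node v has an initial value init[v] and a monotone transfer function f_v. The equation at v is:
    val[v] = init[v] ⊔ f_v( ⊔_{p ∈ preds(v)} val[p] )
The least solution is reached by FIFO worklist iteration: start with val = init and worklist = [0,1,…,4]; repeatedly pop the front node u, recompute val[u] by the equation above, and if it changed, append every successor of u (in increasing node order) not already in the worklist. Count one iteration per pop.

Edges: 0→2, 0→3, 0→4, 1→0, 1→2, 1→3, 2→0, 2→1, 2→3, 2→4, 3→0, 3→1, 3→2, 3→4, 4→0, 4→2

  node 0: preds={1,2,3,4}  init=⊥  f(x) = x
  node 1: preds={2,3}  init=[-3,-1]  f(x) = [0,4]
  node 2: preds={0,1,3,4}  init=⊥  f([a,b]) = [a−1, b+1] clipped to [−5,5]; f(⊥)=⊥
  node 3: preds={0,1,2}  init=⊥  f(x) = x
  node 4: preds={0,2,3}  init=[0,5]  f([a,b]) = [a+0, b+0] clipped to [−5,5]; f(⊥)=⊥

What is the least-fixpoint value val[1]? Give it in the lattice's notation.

[-3,4]

Worklist (15 pops):
  #1 pop 0: in=[-3,5] → [-3,5] (was ⊥); enqueue []
  #2 pop 1: in=⊥ → [-3,4] (was [-3,-1]); enqueue [0]
  #3 pop 2: in=[-3,5] → [-4,5] (was ⊥); enqueue [1]
  #4 pop 3: in=[-4,5] → [-4,5] (was ⊥); enqueue [2]
  #5 pop 4: in=[-4,5] → [-4,5] (was [0,5]); enqueue []
  #6 pop 0: in=[-4,5] → [-4,5] (was [-3,5]); enqueue [3,4]
  #7 pop 1: in=[-4,5] → [-3,4] (no change)
  #8 pop 2: in=[-4,5] → [-5,5] (was [-4,5]); enqueue [0,1]
  #9 pop 3: in=[-5,5] → [-5,5] (was [-4,5]); enqueue [2]
  #10 pop 4: in=[-5,5] → [-5,5] (was [-4,5]); enqueue []
  #11 pop 0: in=[-5,5] → [-5,5] (was [-4,5]); enqueue [3,4]
  #12 pop 1: in=[-5,5] → [-3,4] (no change)
  #13 pop 2: in=[-5,5] → [-5,5] (no change)
  #14 pop 3: in=[-5,5] → [-5,5] (no change)
  #15 pop 4: in=[-5,5] → [-5,5] (no change)

Fixpoint:
  val[0] = [-5,5]
  val[1] = [-3,4]
  val[2] = [-5,5]
  val[3] = [-5,5]
  val[4] = [-5,5]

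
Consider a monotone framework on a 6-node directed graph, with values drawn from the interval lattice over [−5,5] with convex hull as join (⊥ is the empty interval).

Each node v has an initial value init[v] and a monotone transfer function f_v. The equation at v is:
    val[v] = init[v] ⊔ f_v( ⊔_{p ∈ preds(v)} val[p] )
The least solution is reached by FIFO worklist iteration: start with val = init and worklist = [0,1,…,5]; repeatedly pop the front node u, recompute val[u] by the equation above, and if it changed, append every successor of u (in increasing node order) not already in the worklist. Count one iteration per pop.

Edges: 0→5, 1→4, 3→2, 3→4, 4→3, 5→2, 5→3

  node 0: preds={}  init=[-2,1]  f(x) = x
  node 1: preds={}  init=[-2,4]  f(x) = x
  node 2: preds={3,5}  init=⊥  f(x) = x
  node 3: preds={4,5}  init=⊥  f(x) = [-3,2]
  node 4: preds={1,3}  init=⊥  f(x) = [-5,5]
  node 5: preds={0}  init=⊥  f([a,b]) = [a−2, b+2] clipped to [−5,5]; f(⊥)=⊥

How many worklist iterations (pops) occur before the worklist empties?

8

Worklist (8 pops):
  #1 pop 0: in=⊥ → [-2,1] (no change)
  #2 pop 1: in=⊥ → [-2,4] (no change)
  #3 pop 2: in=⊥ → ⊥ (no change)
  #4 pop 3: in=⊥ → [-3,2] (was ⊥); enqueue [2]
  #5 pop 4: in=[-3,4] → [-5,5] (was ⊥); enqueue [3]
  #6 pop 5: in=[-2,1] → [-4,3] (was ⊥); enqueue []
  #7 pop 2: in=[-4,3] → [-4,3] (was ⊥); enqueue []
  #8 pop 3: in=[-5,5] → [-3,2] (no change)

Fixpoint:
  val[0] = [-2,1]
  val[1] = [-2,4]
  val[2] = [-4,3]
  val[3] = [-3,2]
  val[4] = [-5,5]
  val[5] = [-4,3]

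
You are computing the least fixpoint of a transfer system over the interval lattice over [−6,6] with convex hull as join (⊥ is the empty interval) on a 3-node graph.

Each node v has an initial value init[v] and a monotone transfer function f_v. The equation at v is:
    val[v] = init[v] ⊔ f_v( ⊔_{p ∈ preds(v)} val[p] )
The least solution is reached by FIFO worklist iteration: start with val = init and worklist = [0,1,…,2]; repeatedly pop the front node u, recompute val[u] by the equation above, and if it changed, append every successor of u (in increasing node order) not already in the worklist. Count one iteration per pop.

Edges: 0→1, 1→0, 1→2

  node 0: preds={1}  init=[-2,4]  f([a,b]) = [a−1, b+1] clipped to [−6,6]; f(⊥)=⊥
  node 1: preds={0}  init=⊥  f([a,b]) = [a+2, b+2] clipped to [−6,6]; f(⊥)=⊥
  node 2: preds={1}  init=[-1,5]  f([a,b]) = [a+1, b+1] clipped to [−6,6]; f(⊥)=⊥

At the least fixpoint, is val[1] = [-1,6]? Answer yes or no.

no

Worklist (5 pops):
  #1 pop 0: in=⊥ → [-2,4] (no change)
  #2 pop 1: in=[-2,4] → [0,6] (was ⊥); enqueue [0]
  #3 pop 2: in=[0,6] → [-1,6] (was [-1,5]); enqueue []
  #4 pop 0: in=[0,6] → [-2,6] (was [-2,4]); enqueue [1]
  #5 pop 1: in=[-2,6] → [0,6] (no change)

Fixpoint:
  val[0] = [-2,6]
  val[1] = [0,6]
  val[2] = [-1,6]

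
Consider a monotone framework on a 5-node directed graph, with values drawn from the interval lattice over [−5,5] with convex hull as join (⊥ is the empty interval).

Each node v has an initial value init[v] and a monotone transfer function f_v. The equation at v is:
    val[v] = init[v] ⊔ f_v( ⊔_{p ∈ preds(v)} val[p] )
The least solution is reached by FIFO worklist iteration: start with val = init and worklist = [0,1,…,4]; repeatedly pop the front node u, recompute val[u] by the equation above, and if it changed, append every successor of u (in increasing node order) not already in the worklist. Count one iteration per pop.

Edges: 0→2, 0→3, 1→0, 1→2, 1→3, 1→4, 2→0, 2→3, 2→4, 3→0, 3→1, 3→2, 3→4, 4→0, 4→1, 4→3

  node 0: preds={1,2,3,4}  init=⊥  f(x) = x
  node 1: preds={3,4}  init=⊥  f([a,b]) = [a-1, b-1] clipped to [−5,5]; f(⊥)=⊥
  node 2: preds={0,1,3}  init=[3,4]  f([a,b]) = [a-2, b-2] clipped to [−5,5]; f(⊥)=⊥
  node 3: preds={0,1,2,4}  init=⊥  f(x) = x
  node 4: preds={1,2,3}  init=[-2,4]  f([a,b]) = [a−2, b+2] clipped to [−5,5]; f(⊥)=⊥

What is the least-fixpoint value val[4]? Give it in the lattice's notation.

Worklist (13 pops):
  #1 pop 0: in=[-2,4] → [-2,4] (was ⊥); enqueue []
  #2 pop 1: in=[-2,4] → [-3,3] (was ⊥); enqueue [0]
  #3 pop 2: in=[-3,4] → [-5,4] (was [3,4]); enqueue []
  #4 pop 3: in=[-5,4] → [-5,4] (was ⊥); enqueue [1,2]
  #5 pop 4: in=[-5,4] → [-5,5] (was [-2,4]); enqueue [3]
  #6 pop 0: in=[-5,5] → [-5,5] (was [-2,4]); enqueue []
  #7 pop 1: in=[-5,5] → [-5,4] (was [-3,3]); enqueue [0,4]
  #8 pop 2: in=[-5,5] → [-5,4] (no change)
  #9 pop 3: in=[-5,5] → [-5,5] (was [-5,4]); enqueue [1,2]
  #10 pop 0: in=[-5,5] → [-5,5] (no change)
  #11 pop 4: in=[-5,5] → [-5,5] (no change)
  #12 pop 1: in=[-5,5] → [-5,4] (no change)
  #13 pop 2: in=[-5,5] → [-5,4] (no change)

Fixpoint:
  val[0] = [-5,5]
  val[1] = [-5,4]
  val[2] = [-5,4]
  val[3] = [-5,5]
  val[4] = [-5,5]

[-5,5]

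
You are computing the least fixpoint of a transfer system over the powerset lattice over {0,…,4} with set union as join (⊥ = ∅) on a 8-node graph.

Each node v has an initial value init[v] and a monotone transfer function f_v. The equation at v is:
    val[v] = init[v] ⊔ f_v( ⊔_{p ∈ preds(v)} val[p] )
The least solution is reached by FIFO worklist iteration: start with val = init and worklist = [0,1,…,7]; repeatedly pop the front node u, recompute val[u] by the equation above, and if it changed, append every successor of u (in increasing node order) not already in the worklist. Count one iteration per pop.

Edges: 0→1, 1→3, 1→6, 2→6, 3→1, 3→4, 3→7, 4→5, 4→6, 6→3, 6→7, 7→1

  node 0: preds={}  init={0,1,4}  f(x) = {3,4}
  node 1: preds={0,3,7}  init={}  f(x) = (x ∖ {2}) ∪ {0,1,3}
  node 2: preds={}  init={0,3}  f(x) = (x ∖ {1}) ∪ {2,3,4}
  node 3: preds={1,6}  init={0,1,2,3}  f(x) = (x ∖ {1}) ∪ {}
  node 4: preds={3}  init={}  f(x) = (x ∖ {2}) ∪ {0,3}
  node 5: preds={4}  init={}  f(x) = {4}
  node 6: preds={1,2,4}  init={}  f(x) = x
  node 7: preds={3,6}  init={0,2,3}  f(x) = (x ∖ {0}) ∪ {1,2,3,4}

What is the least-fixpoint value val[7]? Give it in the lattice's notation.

{0,1,2,3,4}

Worklist (10 pops):
  #1 pop 0: in={} → {0,1,3,4} (was {0,1,4}); enqueue []
  #2 pop 1: in={0,1,2,3,4} → {0,1,3,4} (was {}); enqueue []
  #3 pop 2: in={} → {0,2,3,4} (was {0,3}); enqueue []
  #4 pop 3: in={0,1,3,4} → {0,1,2,3,4} (was {0,1,2,3}); enqueue [1]
  #5 pop 4: in={0,1,2,3,4} → {0,1,3,4} (was {}); enqueue []
  #6 pop 5: in={0,1,3,4} → {4} (was {}); enqueue []
  #7 pop 6: in={0,1,2,3,4} → {0,1,2,3,4} (was {}); enqueue [3]
  #8 pop 7: in={0,1,2,3,4} → {0,1,2,3,4} (was {0,2,3}); enqueue []
  #9 pop 1: in={0,1,2,3,4} → {0,1,3,4} (no change)
  #10 pop 3: in={0,1,2,3,4} → {0,1,2,3,4} (no change)

Fixpoint:
  val[0] = {0,1,3,4}
  val[1] = {0,1,3,4}
  val[2] = {0,2,3,4}
  val[3] = {0,1,2,3,4}
  val[4] = {0,1,3,4}
  val[5] = {4}
  val[6] = {0,1,2,3,4}
  val[7] = {0,1,2,3,4}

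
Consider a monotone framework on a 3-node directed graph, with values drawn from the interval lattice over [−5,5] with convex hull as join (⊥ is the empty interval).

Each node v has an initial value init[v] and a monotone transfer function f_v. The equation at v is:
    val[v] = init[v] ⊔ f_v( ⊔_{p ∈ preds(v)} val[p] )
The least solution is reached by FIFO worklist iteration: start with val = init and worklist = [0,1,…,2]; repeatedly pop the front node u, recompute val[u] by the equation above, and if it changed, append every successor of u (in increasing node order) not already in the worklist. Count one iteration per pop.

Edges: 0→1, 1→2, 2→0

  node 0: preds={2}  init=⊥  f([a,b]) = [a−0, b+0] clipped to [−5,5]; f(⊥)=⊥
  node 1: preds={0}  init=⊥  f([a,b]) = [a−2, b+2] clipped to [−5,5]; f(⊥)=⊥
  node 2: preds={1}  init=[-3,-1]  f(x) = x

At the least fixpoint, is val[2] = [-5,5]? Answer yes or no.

yes

Trace (11 dequeues):
  [1] u=0 | in [-3,-1] | out [-3,-1] | prev ⊥ | push {}
  [2] u=1 | in [-3,-1] | out [-5,1] | prev ⊥ | push {}
  [3] u=2 | in [-5,1] | out [-5,1] | prev [-3,-1] | push {0}
  [4] u=0 | in [-5,1] | out [-5,1] | prev [-3,-1] | push {1}
  [5] u=1 | in [-5,1] | out [-5,3] | prev [-5,1] | push {2}
  [6] u=2 | in [-5,3] | out [-5,3] | prev [-5,1] | push {0}
  [7] u=0 | in [-5,3] | out [-5,3] | prev [-5,1] | push {1}
  [8] u=1 | in [-5,3] | out [-5,5] | prev [-5,3] | push {2}
  [9] u=2 | in [-5,5] | out [-5,5] | prev [-5,3] | push {0}
  [10] u=0 | in [-5,5] | out [-5,5] | prev [-5,3] | push {1}
  [11] u=1 | in [-5,5] | out [-5,5] | ==

Converged values:
  [0] [-5,5]
  [1] [-5,5]
  [2] [-5,5]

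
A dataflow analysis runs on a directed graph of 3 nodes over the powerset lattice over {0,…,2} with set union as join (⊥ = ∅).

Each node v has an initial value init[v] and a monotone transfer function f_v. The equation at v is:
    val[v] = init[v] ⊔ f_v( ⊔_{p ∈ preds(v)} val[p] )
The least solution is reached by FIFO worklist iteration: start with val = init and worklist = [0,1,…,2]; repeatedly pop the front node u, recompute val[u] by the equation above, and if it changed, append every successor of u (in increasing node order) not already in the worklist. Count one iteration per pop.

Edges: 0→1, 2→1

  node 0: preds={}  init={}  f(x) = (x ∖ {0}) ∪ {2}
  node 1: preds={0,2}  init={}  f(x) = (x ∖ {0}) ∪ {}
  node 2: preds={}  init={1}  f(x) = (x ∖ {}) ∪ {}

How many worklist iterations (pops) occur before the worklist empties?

Worklist (3 pops):
  #1 pop 0: in={} → {2} (was {}); enqueue []
  #2 pop 1: in={1,2} → {1,2} (was {}); enqueue []
  #3 pop 2: in={} → {1} (no change)

Fixpoint:
  val[0] = {2}
  val[1] = {1,2}
  val[2] = {1}

3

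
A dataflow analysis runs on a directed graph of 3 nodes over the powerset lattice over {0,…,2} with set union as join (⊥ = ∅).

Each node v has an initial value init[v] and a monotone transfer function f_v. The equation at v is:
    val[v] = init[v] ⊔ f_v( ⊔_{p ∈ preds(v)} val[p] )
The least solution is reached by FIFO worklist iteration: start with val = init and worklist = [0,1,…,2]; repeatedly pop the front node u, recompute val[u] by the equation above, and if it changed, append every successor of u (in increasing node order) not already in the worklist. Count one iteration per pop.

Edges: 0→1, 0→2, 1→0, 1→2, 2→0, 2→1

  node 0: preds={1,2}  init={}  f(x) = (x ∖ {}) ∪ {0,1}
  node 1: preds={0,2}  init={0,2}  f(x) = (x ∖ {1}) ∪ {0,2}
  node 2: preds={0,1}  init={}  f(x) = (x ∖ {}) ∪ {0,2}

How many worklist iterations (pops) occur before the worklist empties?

Trace (5 dequeues):
  [1] u=0 | in {0,2} | out {0,1,2} | prev {} | push {}
  [2] u=1 | in {0,1,2} | out {0,2} | ==
  [3] u=2 | in {0,1,2} | out {0,1,2} | prev {} | push {0,1}
  [4] u=0 | in {0,1,2} | out {0,1,2} | ==
  [5] u=1 | in {0,1,2} | out {0,2} | ==

Converged values:
  [0] {0,1,2}
  [1] {0,2}
  [2] {0,1,2}

5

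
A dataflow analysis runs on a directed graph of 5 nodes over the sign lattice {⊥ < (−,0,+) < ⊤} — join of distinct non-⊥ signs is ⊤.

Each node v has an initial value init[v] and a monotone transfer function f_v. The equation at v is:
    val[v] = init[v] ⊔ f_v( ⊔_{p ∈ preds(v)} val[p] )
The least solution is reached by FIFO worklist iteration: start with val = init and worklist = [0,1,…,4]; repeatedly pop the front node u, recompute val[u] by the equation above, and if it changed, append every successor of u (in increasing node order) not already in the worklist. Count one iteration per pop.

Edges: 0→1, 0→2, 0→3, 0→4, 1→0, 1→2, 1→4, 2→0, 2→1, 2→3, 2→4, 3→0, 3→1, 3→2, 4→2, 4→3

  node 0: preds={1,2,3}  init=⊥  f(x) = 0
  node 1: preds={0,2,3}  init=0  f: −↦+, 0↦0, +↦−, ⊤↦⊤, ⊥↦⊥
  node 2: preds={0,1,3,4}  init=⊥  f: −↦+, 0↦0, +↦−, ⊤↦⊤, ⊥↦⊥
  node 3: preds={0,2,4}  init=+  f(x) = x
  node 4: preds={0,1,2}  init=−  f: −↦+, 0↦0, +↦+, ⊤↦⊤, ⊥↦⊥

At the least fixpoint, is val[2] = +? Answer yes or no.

Trace (9 dequeues):
  [1] u=0 | in ⊤ | out 0 | prev ⊥ | push {}
  [2] u=1 | in ⊤ | out ⊤ | prev 0 | push {0}
  [3] u=2 | in ⊤ | out ⊤ | prev ⊥ | push {1}
  [4] u=3 | in ⊤ | out ⊤ | prev + | push {2}
  [5] u=4 | in ⊤ | out ⊤ | prev − | push {3}
  [6] u=0 | in ⊤ | out 0 | ==
  [7] u=1 | in ⊤ | out ⊤ | ==
  [8] u=2 | in ⊤ | out ⊤ | ==
  [9] u=3 | in ⊤ | out ⊤ | ==

Converged values:
  [0] 0
  [1] ⊤
  [2] ⊤
  [3] ⊤
  [4] ⊤

no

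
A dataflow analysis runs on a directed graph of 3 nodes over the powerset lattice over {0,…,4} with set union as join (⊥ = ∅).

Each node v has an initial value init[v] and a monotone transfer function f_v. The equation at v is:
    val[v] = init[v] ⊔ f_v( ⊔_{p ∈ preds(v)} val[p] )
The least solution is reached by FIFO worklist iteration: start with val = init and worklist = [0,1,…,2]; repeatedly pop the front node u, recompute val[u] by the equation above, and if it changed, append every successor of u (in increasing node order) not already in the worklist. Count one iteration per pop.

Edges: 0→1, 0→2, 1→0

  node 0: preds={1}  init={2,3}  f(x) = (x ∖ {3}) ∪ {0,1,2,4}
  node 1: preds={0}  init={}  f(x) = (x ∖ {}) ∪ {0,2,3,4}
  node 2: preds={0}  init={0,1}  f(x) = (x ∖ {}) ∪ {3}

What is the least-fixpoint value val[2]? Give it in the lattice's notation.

{0,1,2,3,4}

Iteration log — 4 steps:
  step 1. node 0  ⊔preds={}  new={0,1,2,3,4}  old={2,3}  +wl: 
  step 2. node 1  ⊔preds={0,1,2,3,4}  new={0,1,2,3,4}  old={}  +wl: 0
  step 3. node 2  ⊔preds={0,1,2,3,4}  new={0,1,2,3,4}  old={0,1}  +wl: 
  step 4. node 0  ⊔preds={0,1,2,3,4}  new={0,1,2,3,4}  stable

Least fixpoint reached:
  node 0: {0,1,2,3,4}
  node 1: {0,1,2,3,4}
  node 2: {0,1,2,3,4}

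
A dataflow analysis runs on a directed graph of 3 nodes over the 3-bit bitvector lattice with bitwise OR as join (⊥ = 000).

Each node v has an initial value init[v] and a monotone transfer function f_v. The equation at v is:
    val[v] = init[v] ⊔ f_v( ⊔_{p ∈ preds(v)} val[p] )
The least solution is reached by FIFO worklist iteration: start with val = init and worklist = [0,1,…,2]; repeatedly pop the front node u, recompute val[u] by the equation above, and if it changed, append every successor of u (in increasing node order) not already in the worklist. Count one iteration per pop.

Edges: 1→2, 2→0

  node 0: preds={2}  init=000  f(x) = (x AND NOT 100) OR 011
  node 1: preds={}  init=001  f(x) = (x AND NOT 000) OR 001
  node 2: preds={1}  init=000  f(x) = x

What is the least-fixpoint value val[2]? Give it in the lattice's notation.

Iteration log — 4 steps:
  step 1. node 0  ⊔preds=000  new=011  old=000  +wl: 
  step 2. node 1  ⊔preds=000  new=001  stable
  step 3. node 2  ⊔preds=001  new=001  old=000  +wl: 0
  step 4. node 0  ⊔preds=001  new=011  stable

Least fixpoint reached:
  node 0: 011
  node 1: 001
  node 2: 001

001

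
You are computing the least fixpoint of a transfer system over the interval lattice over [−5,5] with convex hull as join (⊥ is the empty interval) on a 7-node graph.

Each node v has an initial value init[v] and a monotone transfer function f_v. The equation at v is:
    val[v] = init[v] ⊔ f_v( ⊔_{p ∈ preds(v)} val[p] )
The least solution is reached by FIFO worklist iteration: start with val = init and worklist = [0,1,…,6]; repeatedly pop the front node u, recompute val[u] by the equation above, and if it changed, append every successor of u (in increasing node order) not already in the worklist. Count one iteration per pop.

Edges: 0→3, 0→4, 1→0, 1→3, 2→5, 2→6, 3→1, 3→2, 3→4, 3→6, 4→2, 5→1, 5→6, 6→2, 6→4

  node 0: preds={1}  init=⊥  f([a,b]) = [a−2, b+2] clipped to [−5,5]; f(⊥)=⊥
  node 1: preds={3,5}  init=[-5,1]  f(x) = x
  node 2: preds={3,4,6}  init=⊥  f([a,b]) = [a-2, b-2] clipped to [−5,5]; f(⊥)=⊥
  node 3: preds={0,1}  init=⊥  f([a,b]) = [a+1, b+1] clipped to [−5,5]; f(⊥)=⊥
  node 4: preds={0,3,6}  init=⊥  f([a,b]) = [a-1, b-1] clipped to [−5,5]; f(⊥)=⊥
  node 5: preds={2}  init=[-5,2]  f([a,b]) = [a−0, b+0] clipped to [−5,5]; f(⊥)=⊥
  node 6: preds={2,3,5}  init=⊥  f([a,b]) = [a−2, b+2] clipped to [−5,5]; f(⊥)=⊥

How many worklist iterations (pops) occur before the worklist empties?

20

Trace (20 dequeues):
  [1] u=0 | in [-5,1] | out [-5,3] | prev ⊥ | push {}
  [2] u=1 | in [-5,2] | out [-5,2] | prev [-5,1] | push {0}
  [3] u=2 | in ⊥ | out ⊥ | ==
  [4] u=3 | in [-5,3] | out [-4,4] | prev ⊥ | push {1,2}
  [5] u=4 | in [-5,4] | out [-5,3] | prev ⊥ | push {}
  [6] u=5 | in ⊥ | out [-5,2] | ==
  [7] u=6 | in [-5,4] | out [-5,5] | prev ⊥ | push {4}
  [8] u=0 | in [-5,2] | out [-5,4] | prev [-5,3] | push {3}
  [9] u=1 | in [-5,4] | out [-5,4] | prev [-5,2] | push {0}
  [10] u=2 | in [-5,5] | out [-5,3] | prev ⊥ | push {5,6}
  [11] u=4 | in [-5,5] | out [-5,4] | prev [-5,3] | push {2}
  [12] u=3 | in [-5,4] | out [-4,5] | prev [-4,4] | push {1,4}
  [13] u=0 | in [-5,4] | out [-5,5] | prev [-5,4] | push {3}
  [14] u=5 | in [-5,3] | out [-5,3] | prev [-5,2] | push {}
  [15] u=6 | in [-5,5] | out [-5,5] | ==
  [16] u=2 | in [-5,5] | out [-5,3] | ==
  [17] u=1 | in [-5,5] | out [-5,5] | prev [-5,4] | push {0}
  [18] u=4 | in [-5,5] | out [-5,4] | ==
  [19] u=3 | in [-5,5] | out [-4,5] | ==
  [20] u=0 | in [-5,5] | out [-5,5] | ==

Converged values:
  [0] [-5,5]
  [1] [-5,5]
  [2] [-5,3]
  [3] [-4,5]
  [4] [-5,4]
  [5] [-5,3]
  [6] [-5,5]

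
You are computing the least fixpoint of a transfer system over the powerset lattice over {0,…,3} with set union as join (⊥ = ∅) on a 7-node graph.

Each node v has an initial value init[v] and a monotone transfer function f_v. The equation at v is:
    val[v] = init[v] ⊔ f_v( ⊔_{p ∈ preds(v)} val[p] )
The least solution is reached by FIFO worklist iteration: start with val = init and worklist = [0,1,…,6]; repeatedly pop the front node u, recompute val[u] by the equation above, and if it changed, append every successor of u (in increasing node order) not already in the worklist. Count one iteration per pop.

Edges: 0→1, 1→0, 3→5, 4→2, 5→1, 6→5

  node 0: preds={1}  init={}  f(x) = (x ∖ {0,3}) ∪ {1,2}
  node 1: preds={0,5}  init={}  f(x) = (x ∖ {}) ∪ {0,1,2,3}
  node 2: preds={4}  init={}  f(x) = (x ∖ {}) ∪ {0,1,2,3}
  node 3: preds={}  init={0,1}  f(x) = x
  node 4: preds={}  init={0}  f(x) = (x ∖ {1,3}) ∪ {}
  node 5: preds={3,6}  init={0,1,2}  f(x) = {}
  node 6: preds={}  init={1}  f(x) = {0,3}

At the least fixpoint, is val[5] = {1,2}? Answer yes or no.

Iteration log — 9 steps:
  step 1. node 0  ⊔preds={}  new={1,2}  old={}  +wl: 
  step 2. node 1  ⊔preds={0,1,2}  new={0,1,2,3}  old={}  +wl: 0
  step 3. node 2  ⊔preds={0}  new={0,1,2,3}  old={}  +wl: 
  step 4. node 3  ⊔preds={}  new={0,1}  stable
  step 5. node 4  ⊔preds={}  new={0}  stable
  step 6. node 5  ⊔preds={0,1}  new={0,1,2}  stable
  step 7. node 6  ⊔preds={}  new={0,1,3}  old={1}  +wl: 5
  step 8. node 0  ⊔preds={0,1,2,3}  new={1,2}  stable
  step 9. node 5  ⊔preds={0,1,3}  new={0,1,2}  stable

Least fixpoint reached:
  node 0: {1,2}
  node 1: {0,1,2,3}
  node 2: {0,1,2,3}
  node 3: {0,1}
  node 4: {0}
  node 5: {0,1,2}
  node 6: {0,1,3}

no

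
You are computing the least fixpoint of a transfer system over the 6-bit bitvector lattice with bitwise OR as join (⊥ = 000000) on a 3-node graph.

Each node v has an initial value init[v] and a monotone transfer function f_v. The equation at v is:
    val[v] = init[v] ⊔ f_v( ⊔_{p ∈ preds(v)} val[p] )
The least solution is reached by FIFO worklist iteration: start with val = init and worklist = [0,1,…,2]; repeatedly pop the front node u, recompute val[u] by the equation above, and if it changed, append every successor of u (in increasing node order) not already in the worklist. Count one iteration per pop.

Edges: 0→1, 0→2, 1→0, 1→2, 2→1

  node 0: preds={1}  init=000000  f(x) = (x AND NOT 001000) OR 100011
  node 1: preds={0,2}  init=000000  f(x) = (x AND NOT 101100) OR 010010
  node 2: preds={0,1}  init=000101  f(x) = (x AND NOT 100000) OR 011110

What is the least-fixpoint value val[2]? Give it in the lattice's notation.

Trace (6 dequeues):
  [1] u=0 | in 000000 | out 100011 | prev 000000 | push {}
  [2] u=1 | in 100111 | out 010011 | prev 000000 | push {0}
  [3] u=2 | in 110011 | out 011111 | prev 000101 | push {1}
  [4] u=0 | in 010011 | out 110011 | prev 100011 | push {2}
  [5] u=1 | in 111111 | out 010011 | ==
  [6] u=2 | in 110011 | out 011111 | ==

Converged values:
  [0] 110011
  [1] 010011
  [2] 011111

011111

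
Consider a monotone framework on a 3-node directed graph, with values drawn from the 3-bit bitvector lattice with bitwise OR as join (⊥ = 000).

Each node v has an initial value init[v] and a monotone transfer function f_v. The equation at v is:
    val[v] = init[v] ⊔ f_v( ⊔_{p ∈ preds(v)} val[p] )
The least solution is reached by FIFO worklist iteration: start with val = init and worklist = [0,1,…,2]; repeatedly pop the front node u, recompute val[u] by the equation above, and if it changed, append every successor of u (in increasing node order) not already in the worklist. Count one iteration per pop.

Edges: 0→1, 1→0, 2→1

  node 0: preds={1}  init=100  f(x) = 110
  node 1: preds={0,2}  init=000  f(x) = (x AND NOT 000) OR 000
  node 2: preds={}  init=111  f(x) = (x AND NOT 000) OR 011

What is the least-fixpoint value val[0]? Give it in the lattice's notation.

110

Iteration log — 4 steps:
  step 1. node 0  ⊔preds=000  new=110  old=100  +wl: 
  step 2. node 1  ⊔preds=111  new=111  old=000  +wl: 0
  step 3. node 2  ⊔preds=000  new=111  stable
  step 4. node 0  ⊔preds=111  new=110  stable

Least fixpoint reached:
  node 0: 110
  node 1: 111
  node 2: 111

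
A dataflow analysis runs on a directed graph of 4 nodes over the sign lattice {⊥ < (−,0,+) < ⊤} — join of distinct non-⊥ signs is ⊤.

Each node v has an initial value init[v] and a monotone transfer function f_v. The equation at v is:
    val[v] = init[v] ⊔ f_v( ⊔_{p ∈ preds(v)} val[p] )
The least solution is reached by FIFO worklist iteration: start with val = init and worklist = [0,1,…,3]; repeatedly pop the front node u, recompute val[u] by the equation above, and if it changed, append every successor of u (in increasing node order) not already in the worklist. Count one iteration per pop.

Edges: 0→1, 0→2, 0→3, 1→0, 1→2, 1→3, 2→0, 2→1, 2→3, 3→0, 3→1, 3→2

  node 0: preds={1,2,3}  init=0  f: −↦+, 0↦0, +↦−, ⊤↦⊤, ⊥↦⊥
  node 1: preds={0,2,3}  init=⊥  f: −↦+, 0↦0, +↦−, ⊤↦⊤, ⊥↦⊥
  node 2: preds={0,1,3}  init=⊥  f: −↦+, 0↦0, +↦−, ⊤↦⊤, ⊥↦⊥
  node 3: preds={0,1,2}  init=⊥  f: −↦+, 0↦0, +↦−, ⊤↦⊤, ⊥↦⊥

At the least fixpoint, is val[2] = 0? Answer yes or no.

Worklist (7 pops):
  #1 pop 0: in=⊥ → 0 (no change)
  #2 pop 1: in=0 → 0 (was ⊥); enqueue [0]
  #3 pop 2: in=0 → 0 (was ⊥); enqueue [1]
  #4 pop 3: in=0 → 0 (was ⊥); enqueue [2]
  #5 pop 0: in=0 → 0 (no change)
  #6 pop 1: in=0 → 0 (no change)
  #7 pop 2: in=0 → 0 (no change)

Fixpoint:
  val[0] = 0
  val[1] = 0
  val[2] = 0
  val[3] = 0

yes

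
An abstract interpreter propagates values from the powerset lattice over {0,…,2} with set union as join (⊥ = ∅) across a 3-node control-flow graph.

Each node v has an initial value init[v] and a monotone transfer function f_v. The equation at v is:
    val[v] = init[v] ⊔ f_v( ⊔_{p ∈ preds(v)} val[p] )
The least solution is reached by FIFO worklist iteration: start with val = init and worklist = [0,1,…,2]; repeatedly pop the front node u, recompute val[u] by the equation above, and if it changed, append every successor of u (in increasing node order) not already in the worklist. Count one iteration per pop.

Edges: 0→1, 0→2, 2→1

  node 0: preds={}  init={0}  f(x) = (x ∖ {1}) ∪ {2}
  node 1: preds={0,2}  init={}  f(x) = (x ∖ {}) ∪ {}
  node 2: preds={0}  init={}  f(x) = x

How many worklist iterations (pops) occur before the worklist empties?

4

Trace (4 dequeues):
  [1] u=0 | in {} | out {0,2} | prev {0} | push {}
  [2] u=1 | in {0,2} | out {0,2} | prev {} | push {}
  [3] u=2 | in {0,2} | out {0,2} | prev {} | push {1}
  [4] u=1 | in {0,2} | out {0,2} | ==

Converged values:
  [0] {0,2}
  [1] {0,2}
  [2] {0,2}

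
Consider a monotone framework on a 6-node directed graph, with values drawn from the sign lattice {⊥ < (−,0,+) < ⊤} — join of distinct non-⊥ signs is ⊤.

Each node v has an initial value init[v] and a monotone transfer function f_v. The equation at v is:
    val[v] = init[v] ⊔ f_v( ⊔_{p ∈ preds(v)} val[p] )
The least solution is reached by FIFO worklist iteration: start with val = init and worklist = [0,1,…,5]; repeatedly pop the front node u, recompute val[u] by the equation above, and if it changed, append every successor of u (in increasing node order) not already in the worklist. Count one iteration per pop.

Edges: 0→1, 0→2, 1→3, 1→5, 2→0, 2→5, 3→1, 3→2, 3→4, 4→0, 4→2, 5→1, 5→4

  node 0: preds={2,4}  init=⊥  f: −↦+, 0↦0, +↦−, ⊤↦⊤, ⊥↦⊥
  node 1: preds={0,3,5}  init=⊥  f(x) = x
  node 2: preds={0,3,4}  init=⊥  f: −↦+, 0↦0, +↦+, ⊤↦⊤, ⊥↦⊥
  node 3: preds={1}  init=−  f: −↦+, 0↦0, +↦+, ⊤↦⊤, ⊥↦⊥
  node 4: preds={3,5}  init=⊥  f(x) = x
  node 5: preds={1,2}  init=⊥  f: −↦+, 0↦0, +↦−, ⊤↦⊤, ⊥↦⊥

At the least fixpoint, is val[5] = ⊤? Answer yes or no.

yes

Iteration log — 13 steps:
  step 1. node 0  ⊔preds=⊥  new=⊥  stable
  step 2. node 1  ⊔preds=−  new=−  old=⊥  +wl: 
  step 3. node 2  ⊔preds=−  new=+  old=⊥  +wl: 0
  step 4. node 3  ⊔preds=−  new=⊤  old=−  +wl: 1,2
  step 5. node 4  ⊔preds=⊤  new=⊤  old=⊥  +wl: 
  step 6. node 5  ⊔preds=⊤  new=⊤  old=⊥  +wl: 4
  step 7. node 0  ⊔preds=⊤  new=⊤  old=⊥  +wl: 
  step 8. node 1  ⊔preds=⊤  new=⊤  old=−  +wl: 3,5
  step 9. node 2  ⊔preds=⊤  new=⊤  old=+  +wl: 0
  step 10. node 4  ⊔preds=⊤  new=⊤  stable
  step 11. node 3  ⊔preds=⊤  new=⊤  stable
  step 12. node 5  ⊔preds=⊤  new=⊤  stable
  step 13. node 0  ⊔preds=⊤  new=⊤  stable

Least fixpoint reached:
  node 0: ⊤
  node 1: ⊤
  node 2: ⊤
  node 3: ⊤
  node 4: ⊤
  node 5: ⊤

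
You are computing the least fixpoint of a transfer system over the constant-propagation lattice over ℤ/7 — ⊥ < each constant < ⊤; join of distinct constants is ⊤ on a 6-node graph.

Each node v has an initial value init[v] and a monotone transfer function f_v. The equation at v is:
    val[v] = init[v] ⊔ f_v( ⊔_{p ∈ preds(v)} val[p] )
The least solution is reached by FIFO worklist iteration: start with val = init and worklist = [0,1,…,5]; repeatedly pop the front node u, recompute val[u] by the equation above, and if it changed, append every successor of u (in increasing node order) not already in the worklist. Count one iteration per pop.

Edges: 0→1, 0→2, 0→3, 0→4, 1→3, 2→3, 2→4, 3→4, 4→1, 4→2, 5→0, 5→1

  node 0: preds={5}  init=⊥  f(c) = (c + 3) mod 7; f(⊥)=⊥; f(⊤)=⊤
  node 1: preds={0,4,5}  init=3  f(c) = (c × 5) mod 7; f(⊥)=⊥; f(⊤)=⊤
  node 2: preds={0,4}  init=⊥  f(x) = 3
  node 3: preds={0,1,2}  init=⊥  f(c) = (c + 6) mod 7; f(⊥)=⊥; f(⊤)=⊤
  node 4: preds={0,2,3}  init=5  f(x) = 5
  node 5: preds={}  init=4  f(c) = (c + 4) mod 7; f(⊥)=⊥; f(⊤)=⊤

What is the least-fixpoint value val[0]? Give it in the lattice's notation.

0

Iteration log — 6 steps:
  step 1. node 0  ⊔preds=4  new=0  old=⊥  +wl: 
  step 2. node 1  ⊔preds=⊤  new=⊤  old=3  +wl: 
  step 3. node 2  ⊔preds=⊤  new=3  old=⊥  +wl: 
  step 4. node 3  ⊔preds=⊤  new=⊤  old=⊥  +wl: 
  step 5. node 4  ⊔preds=⊤  new=5  stable
  step 6. node 5  ⊔preds=⊥  new=4  stable

Least fixpoint reached:
  node 0: 0
  node 1: ⊤
  node 2: 3
  node 3: ⊤
  node 4: 5
  node 5: 4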